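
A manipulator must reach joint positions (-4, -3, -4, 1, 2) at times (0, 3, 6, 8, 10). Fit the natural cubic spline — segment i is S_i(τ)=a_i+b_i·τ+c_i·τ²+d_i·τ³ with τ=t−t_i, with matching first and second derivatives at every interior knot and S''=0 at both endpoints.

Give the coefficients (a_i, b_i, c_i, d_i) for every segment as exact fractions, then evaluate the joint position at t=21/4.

Δ: Δ0=1/3, Δ1=-1/3, Δ2=5/2, Δ3=1/2
row 1: diag=12, rhs=-4; c'=1/4, d'=-1/3
row 2: denom=10−3·1/4=37/4; d'=(17−3·-1/3)/(37/4)=72/37
row 3: denom=8−2·8/37=280/37; d'=(-12−2·72/37)/(280/37)=-21/10
back: M3=-21/10
back: M2=72/37−8/37·-21/10=12/5
back: M1=-1/3−1/4·12/5=-14/15
M: M0=0, M1=-14/15, M2=12/5, M3=-21/10, M4=0
seg 0: a=-4, c=M0/2=0, d=(M1−M0)/(6·3)=-7/135, b=Δ0−h0·(2M0+M1)/6=4/5
seg 1: a=-3, c=M1/2=-7/15, d=(M2−M1)/(6·3)=5/27, b=Δ1−h1·(2M1+M2)/6=-3/5
seg 2: a=-4, c=M2/2=6/5, d=(M3−M2)/(6·2)=-3/8, b=Δ2−h2·(2M2+M3)/6=8/5
seg 3: a=1, c=M3/2=-21/20, d=(M4−M3)/(6·2)=7/40, b=Δ3−h3·(2M3+M4)/6=19/10
t_q=21/4 → seg 1, τ=9/4; S=-3+-3/5·τ+-7/15·τ²+5/27·τ³=-1473/320

  seg 0: a=-4 b=4/5 c=0 d=-7/135
  seg 1: a=-3 b=-3/5 c=-7/15 d=5/27
  seg 2: a=-4 b=8/5 c=6/5 d=-3/8
  seg 3: a=1 b=19/10 c=-21/20 d=7/40
S(21/4) = -1473/320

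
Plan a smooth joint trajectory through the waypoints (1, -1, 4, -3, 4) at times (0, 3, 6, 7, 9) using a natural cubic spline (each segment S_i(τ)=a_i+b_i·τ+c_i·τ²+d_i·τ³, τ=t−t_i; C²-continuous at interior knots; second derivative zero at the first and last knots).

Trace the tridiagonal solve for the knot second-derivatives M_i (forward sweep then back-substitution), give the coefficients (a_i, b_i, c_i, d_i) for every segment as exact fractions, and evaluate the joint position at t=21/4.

Δ: Δ0=-2/3, Δ1=5/3, Δ2=-7, Δ3=7/2
row 1: diag=12, rhs=14; c'=1/4, d'=7/6
row 2: denom=8−3·1/4=29/4; d'=(-52−3·7/6)/(29/4)=-222/29
row 3: denom=6−1·4/29=170/29; d'=(63−1·-222/29)/(170/29)=2049/170
back: M3=2049/170
back: M2=-222/29−4/29·2049/170=-792/85
back: M1=7/6−1/4·-792/85=1783/510
M: M0=0, M1=1783/510, M2=-792/85, M3=2049/170, M4=0
seg 0: a=1, c=M0/2=0, d=(M1−M0)/(6·3)=1783/9180, b=Δ0−h0·(2M0+M1)/6=-821/340
seg 1: a=-1, c=M1/2=1783/1020, d=(M2−M1)/(6·3)=-1307/1836, b=Δ1−h1·(2M1+M2)/6=481/170
seg 2: a=4, c=M2/2=-396/85, d=(M3−M2)/(6·1)=1211/340, b=Δ2−h2·(2M2+M3)/6=-2007/340
seg 3: a=-3, c=M3/2=2049/340, d=(M4−M3)/(6·2)=-683/680, b=Δ3−h3·(2M3+M4)/6=-771/170
t_q=21/4 → seg 1, τ=9/4; S=-1+481/170·τ+1783/1020·τ²+-1307/1836·τ³=132887/21760

  seg 0: a=1 b=-821/340 c=0 d=1783/9180
  seg 1: a=-1 b=481/170 c=1783/1020 d=-1307/1836
  seg 2: a=4 b=-2007/340 c=-396/85 d=1211/340
  seg 3: a=-3 b=-771/170 c=2049/340 d=-683/680
S(21/4) = 132887/21760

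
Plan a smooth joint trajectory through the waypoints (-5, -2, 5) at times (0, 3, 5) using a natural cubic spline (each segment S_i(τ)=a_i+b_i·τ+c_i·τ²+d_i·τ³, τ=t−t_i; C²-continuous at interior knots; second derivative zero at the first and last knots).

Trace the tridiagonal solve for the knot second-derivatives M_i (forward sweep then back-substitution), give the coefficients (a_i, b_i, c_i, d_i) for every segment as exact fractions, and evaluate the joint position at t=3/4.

Δ: Δ0=1, Δ1=7/2
row 1: diag=10, rhs=15; c'=1/5, d'=3/2
back: M1=3/2
M: M0=0, M1=3/2, M2=0
seg 0: a=-5, c=M0/2=0, d=(M1−M0)/(6·3)=1/12, b=Δ0−h0·(2M0+M1)/6=1/4
seg 1: a=-2, c=M1/2=3/4, d=(M2−M1)/(6·2)=-1/8, b=Δ1−h1·(2M1+M2)/6=5/2
t_q=3/4 → seg 0, τ=3/4; S=-5+1/4·τ+0·τ²+1/12·τ³=-1223/256

  seg 0: a=-5 b=1/4 c=0 d=1/12
  seg 1: a=-2 b=5/2 c=3/4 d=-1/8
S(3/4) = -1223/256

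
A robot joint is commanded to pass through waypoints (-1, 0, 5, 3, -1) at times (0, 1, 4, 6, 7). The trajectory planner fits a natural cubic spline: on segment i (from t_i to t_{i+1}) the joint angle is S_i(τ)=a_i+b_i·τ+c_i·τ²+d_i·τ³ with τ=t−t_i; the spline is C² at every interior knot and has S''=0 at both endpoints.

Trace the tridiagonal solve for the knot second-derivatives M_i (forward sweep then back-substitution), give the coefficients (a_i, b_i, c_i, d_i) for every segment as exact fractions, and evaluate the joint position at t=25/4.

  seg 0: a=-1 b=490/591 c=0 d=101/591
  seg 1: a=0 b=793/591 c=101/197 d=-239/1773
  seg 2: a=5 b=460/591 c=-138/197 d=-223/2364
  seg 3: a=3 b=-1865/591 c=-499/394 d=499/1182
S(25/4) = 53925/25216

Δ: Δ0=1, Δ1=5/3, Δ2=-1, Δ3=-4
row 1: diag=8, rhs=4; c'=3/8, d'=1/2
row 2: denom=10−3·3/8=71/8; d'=(-16−3·1/2)/(71/8)=-140/71
row 3: denom=6−2·16/71=394/71; d'=(-18−2·-140/71)/(394/71)=-499/197
back: M3=-499/197
back: M2=-140/71−16/71·-499/197=-276/197
back: M1=1/2−3/8·-276/197=202/197
M: M0=0, M1=202/197, M2=-276/197, M3=-499/197, M4=0
seg 0: a=-1, c=M0/2=0, d=(M1−M0)/(6·1)=101/591, b=Δ0−h0·(2M0+M1)/6=490/591
seg 1: a=0, c=M1/2=101/197, d=(M2−M1)/(6·3)=-239/1773, b=Δ1−h1·(2M1+M2)/6=793/591
seg 2: a=5, c=M2/2=-138/197, d=(M3−M2)/(6·2)=-223/2364, b=Δ2−h2·(2M2+M3)/6=460/591
seg 3: a=3, c=M3/2=-499/394, d=(M4−M3)/(6·1)=499/1182, b=Δ3−h3·(2M3+M4)/6=-1865/591
t_q=25/4 → seg 3, τ=1/4; S=3+-1865/591·τ+-499/394·τ²+499/1182·τ³=53925/25216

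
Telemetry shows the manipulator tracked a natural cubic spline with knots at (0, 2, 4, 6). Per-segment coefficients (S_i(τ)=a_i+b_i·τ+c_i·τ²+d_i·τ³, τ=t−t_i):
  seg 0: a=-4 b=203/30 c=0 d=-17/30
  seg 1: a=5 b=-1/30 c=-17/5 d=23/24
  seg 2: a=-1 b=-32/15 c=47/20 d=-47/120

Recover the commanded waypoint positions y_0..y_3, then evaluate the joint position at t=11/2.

y_0=-4 y_1=5 y_2=-1 y_3=1
S(11/2) = -15/64

y_0 = S_0(0) = a_0 = -4
y_1 = S_1(0) = a_1 = 5
y_2 = S_2(0) = a_2 = -1
y_3 = S_2(2) = 1
t_q=11/2 is in segment 2 (τ=3/2); S_2(τ)=-15/64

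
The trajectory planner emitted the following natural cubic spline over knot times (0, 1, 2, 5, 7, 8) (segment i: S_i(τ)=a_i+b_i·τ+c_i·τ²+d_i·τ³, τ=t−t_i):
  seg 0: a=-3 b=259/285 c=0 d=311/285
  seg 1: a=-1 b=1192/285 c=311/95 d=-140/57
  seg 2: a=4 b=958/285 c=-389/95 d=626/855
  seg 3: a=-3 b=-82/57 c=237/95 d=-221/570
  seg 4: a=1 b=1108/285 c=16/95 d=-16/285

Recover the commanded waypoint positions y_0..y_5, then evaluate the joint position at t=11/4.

y_0=-3 y_1=-1 y_2=4 y_3=-3 y_4=1 y_5=5
S(11/4) = 13761/3040

y_0 = S_0(0) = a_0 = -3
y_1 = S_1(0) = a_1 = -1
y_2 = S_2(0) = a_2 = 4
y_3 = S_3(0) = a_3 = -3
y_4 = S_4(0) = a_4 = 1
y_5 = S_4(1) = 5
t_q=11/4 is in segment 2 (τ=3/4); S_2(τ)=13761/3040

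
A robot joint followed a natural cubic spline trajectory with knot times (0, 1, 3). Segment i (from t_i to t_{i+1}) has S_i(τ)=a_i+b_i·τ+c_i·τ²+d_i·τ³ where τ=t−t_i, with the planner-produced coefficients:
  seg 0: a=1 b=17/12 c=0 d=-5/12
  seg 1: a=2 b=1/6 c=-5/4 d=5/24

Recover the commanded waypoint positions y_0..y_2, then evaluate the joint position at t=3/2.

y_0 = S_0(0) = a_0 = 1
y_1 = S_1(0) = a_1 = 2
y_2 = S_1(2) = -1
t_q=3/2 is in segment 1 (τ=1/2); S_1(τ)=115/64

y_0=1 y_1=2 y_2=-1
S(3/2) = 115/64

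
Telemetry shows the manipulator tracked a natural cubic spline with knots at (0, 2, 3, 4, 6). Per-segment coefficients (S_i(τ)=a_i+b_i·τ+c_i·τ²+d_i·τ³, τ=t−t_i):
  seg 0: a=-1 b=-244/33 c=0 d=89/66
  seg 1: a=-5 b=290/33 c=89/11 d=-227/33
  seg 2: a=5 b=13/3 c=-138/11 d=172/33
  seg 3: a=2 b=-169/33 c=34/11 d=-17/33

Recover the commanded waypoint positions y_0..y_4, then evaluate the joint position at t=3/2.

y_0=-1 y_1=-5 y_2=5 y_3=2 y_4=0
S(3/2) = -1327/176

y_0 = S_0(0) = a_0 = -1
y_1 = S_1(0) = a_1 = -5
y_2 = S_2(0) = a_2 = 5
y_3 = S_3(0) = a_3 = 2
y_4 = S_3(2) = 0
t_q=3/2 is in segment 0 (τ=3/2); S_0(τ)=-1327/176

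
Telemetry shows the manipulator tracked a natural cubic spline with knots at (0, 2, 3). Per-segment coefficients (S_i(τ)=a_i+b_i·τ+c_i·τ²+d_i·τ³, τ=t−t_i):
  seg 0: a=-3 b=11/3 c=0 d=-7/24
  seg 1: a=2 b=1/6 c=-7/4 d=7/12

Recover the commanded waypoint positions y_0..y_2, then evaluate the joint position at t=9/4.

y_0 = S_0(0) = a_0 = -3
y_1 = S_1(0) = a_1 = 2
y_2 = S_1(1) = 1
t_q=9/4 is in segment 1 (τ=1/4); S_1(τ)=497/256

y_0=-3 y_1=2 y_2=1
S(9/4) = 497/256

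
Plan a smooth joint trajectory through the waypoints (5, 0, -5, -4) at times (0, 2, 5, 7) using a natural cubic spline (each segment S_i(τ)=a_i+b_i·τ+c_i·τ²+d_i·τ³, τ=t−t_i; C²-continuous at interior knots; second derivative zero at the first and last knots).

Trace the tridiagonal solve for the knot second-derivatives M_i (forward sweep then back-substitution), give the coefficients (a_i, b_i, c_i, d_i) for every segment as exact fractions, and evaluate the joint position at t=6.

  seg 0: a=5 b=-1387/546 c=0 d=11/1092
  seg 1: a=0 b=-1321/546 c=11/182 d=4/63
  seg 2: a=-5 b=-187/546 c=115/182 d=-115/1092
S(6) = -1753/364

Δ: Δ0=-5/2, Δ1=-5/3, Δ2=1/2
row 1: diag=10, rhs=5; c'=3/10, d'=1/2
row 2: denom=10−3·3/10=91/10; d'=(13−3·1/2)/(91/10)=115/91
back: M2=115/91
back: M1=1/2−3/10·115/91=11/91
M: M0=0, M1=11/91, M2=115/91, M3=0
seg 0: a=5, c=M0/2=0, d=(M1−M0)/(6·2)=11/1092, b=Δ0−h0·(2M0+M1)/6=-1387/546
seg 1: a=0, c=M1/2=11/182, d=(M2−M1)/(6·3)=4/63, b=Δ1−h1·(2M1+M2)/6=-1321/546
seg 2: a=-5, c=M2/2=115/182, d=(M3−M2)/(6·2)=-115/1092, b=Δ2−h2·(2M2+M3)/6=-187/546
t_q=6 → seg 2, τ=1; S=-5+-187/546·τ+115/182·τ²+-115/1092·τ³=-1753/364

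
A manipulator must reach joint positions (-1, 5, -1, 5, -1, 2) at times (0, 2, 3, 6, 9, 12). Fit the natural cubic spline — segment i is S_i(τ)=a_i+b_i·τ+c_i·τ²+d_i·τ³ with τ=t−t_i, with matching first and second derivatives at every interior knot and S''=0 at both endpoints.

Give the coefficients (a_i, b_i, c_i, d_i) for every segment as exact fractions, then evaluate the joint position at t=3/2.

Δ: Δ0=3, Δ1=-6, Δ2=2, Δ3=-2, Δ4=1
row 1: diag=6, rhs=-54; c'=1/6, d'=-9
row 2: denom=8−1·1/6=47/6; d'=(48−1·-9)/(47/6)=342/47
row 3: denom=12−3·18/47=510/47; d'=(-24−3·342/47)/(510/47)=-359/85
row 4: denom=12−3·47/170=1899/170; d'=(18−3·-359/85)/(1899/170)=1738/633
back: M4=1738/633
back: M3=-359/85−47/170·1738/633=-3154/633
back: M2=342/47−18/47·-3154/633=1938/211
back: M1=-9−1/6·1938/211=-2222/211
M: M0=0, M1=-2222/211, M2=1938/211, M3=-3154/633, M4=1738/633, M5=0
seg 0: a=-1, c=M0/2=0, d=(M1−M0)/(6·2)=-1111/1266, b=Δ0−h0·(2M0+M1)/6=4121/633
seg 1: a=5, c=M1/2=-1111/211, d=(M2−M1)/(6·1)=2080/633, b=Δ1−h1·(2M1+M2)/6=-2545/633
seg 2: a=-1, c=M2/2=969/211, d=(M3−M2)/(6·3)=-4484/5697, b=Δ2−h2·(2M2+M3)/6=-2971/633
seg 3: a=5, c=M3/2=-1577/633, d=(M4−M3)/(6·3)=2446/5697, b=Δ3−h3·(2M3+M4)/6=1019/633
seg 4: a=-1, c=M4/2=869/633, d=(M5−M4)/(6·3)=-869/5697, b=Δ4−h4·(2M4+M5)/6=-1105/633
t_q=3/2 → seg 0, τ=3/2; S=-1+4121/633·τ+0·τ²+-1111/1266·τ³=19593/3376

  seg 0: a=-1 b=4121/633 c=0 d=-1111/1266
  seg 1: a=5 b=-2545/633 c=-1111/211 d=2080/633
  seg 2: a=-1 b=-2971/633 c=969/211 d=-4484/5697
  seg 3: a=5 b=1019/633 c=-1577/633 d=2446/5697
  seg 4: a=-1 b=-1105/633 c=869/633 d=-869/5697
S(3/2) = 19593/3376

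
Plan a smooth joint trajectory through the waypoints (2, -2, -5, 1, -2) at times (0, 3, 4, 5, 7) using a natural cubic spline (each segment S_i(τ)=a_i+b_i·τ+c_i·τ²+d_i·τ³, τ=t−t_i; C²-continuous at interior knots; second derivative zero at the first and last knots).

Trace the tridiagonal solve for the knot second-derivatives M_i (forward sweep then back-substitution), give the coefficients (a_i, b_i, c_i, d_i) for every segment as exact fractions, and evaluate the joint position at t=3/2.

  seg 0: a=2 b=373/1068 c=0 d=-599/3204
  seg 1: a=-2 b=-2509/534 c=-599/356 d=3611/1068
  seg 2: a=-5 b=2221/1068 c=753/89 d=-4849/1068
  seg 3: a=1 b=2873/534 c=-1837/356 d=1837/2136
S(3/2) = 5391/2848

Δ: Δ0=-4/3, Δ1=-3, Δ2=6, Δ3=-3/2
row 1: diag=8, rhs=-10; c'=1/8, d'=-5/4
row 2: denom=4−1·1/8=31/8; d'=(54−1·-5/4)/(31/8)=442/31
row 3: denom=6−1·8/31=178/31; d'=(-45−1·442/31)/(178/31)=-1837/178
back: M3=-1837/178
back: M2=442/31−8/31·-1837/178=1506/89
back: M1=-5/4−1/8·1506/89=-599/178
M: M0=0, M1=-599/178, M2=1506/89, M3=-1837/178, M4=0
seg 0: a=2, c=M0/2=0, d=(M1−M0)/(6·3)=-599/3204, b=Δ0−h0·(2M0+M1)/6=373/1068
seg 1: a=-2, c=M1/2=-599/356, d=(M2−M1)/(6·1)=3611/1068, b=Δ1−h1·(2M1+M2)/6=-2509/534
seg 2: a=-5, c=M2/2=753/89, d=(M3−M2)/(6·1)=-4849/1068, b=Δ2−h2·(2M2+M3)/6=2221/1068
seg 3: a=1, c=M3/2=-1837/356, d=(M4−M3)/(6·2)=1837/2136, b=Δ3−h3·(2M3+M4)/6=2873/534
t_q=3/2 → seg 0, τ=3/2; S=2+373/1068·τ+0·τ²+-599/3204·τ³=5391/2848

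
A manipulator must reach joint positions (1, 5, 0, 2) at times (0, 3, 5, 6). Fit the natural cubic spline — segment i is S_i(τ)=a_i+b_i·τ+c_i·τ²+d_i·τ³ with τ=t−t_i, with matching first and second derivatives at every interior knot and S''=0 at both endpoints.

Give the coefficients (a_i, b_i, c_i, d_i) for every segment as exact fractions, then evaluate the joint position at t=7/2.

Δ: Δ0=4/3, Δ1=-5/2, Δ2=2
row 1: diag=10, rhs=-23; c'=1/5, d'=-23/10
row 2: denom=6−2·1/5=28/5; d'=(27−2·-23/10)/(28/5)=79/14
back: M2=79/14
back: M1=-23/10−1/5·79/14=-24/7
M: M0=0, M1=-24/7, M2=79/14, M3=0
seg 0: a=1, c=M0/2=0, d=(M1−M0)/(6·3)=-4/21, b=Δ0−h0·(2M0+M1)/6=64/21
seg 1: a=5, c=M1/2=-12/7, d=(M2−M1)/(6·2)=127/168, b=Δ1−h1·(2M1+M2)/6=-44/21
seg 2: a=0, c=M2/2=79/28, d=(M3−M2)/(6·1)=-79/84, b=Δ2−h2·(2M2+M3)/6=5/42
t_q=7/2 → seg 1, τ=1/2; S=5+-44/21·τ+-12/7·τ²+127/168·τ³=1621/448

  seg 0: a=1 b=64/21 c=0 d=-4/21
  seg 1: a=5 b=-44/21 c=-12/7 d=127/168
  seg 2: a=0 b=5/42 c=79/28 d=-79/84
S(7/2) = 1621/448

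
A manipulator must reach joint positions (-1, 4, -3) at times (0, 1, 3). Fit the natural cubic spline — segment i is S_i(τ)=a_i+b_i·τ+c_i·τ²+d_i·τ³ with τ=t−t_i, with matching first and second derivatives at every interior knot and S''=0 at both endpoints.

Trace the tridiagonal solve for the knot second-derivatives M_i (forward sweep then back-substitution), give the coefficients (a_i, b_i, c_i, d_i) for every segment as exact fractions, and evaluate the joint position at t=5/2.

  seg 0: a=-1 b=77/12 c=0 d=-17/12
  seg 1: a=4 b=13/6 c=-17/4 d=17/24
S(5/2) = 5/64

Δ: Δ0=5, Δ1=-7/2
row 1: diag=6, rhs=-51; c'=1/3, d'=-17/2
back: M1=-17/2
M: M0=0, M1=-17/2, M2=0
seg 0: a=-1, c=M0/2=0, d=(M1−M0)/(6·1)=-17/12, b=Δ0−h0·(2M0+M1)/6=77/12
seg 1: a=4, c=M1/2=-17/4, d=(M2−M1)/(6·2)=17/24, b=Δ1−h1·(2M1+M2)/6=13/6
t_q=5/2 → seg 1, τ=3/2; S=4+13/6·τ+-17/4·τ²+17/24·τ³=5/64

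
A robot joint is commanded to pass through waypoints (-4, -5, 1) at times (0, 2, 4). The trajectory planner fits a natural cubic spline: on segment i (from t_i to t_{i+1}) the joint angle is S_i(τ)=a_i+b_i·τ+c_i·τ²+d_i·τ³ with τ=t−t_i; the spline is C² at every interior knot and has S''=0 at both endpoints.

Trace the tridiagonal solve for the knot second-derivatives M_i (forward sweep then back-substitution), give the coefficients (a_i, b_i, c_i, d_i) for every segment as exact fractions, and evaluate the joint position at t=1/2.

Δ: Δ0=-1/2, Δ1=3
row 1: diag=8, rhs=21; c'=1/4, d'=21/8
back: M1=21/8
M: M0=0, M1=21/8, M2=0
seg 0: a=-4, c=M0/2=0, d=(M1−M0)/(6·2)=7/32, b=Δ0−h0·(2M0+M1)/6=-11/8
seg 1: a=-5, c=M1/2=21/16, d=(M2−M1)/(6·2)=-7/32, b=Δ1−h1·(2M1+M2)/6=5/4
t_q=1/2 → seg 0, τ=1/2; S=-4+-11/8·τ+0·τ²+7/32·τ³=-1193/256

  seg 0: a=-4 b=-11/8 c=0 d=7/32
  seg 1: a=-5 b=5/4 c=21/16 d=-7/32
S(1/2) = -1193/256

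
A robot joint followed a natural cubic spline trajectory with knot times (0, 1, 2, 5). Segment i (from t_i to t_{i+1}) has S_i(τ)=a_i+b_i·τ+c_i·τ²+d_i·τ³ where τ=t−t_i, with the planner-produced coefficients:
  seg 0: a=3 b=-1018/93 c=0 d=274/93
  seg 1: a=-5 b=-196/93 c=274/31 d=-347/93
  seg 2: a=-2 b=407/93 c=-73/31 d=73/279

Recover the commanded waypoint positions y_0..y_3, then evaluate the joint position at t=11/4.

y_0=3 y_1=-5 y_2=-2 y_3=-3
S(11/4) = 135/1984

y_0 = S_0(0) = a_0 = 3
y_1 = S_1(0) = a_1 = -5
y_2 = S_2(0) = a_2 = -2
y_3 = S_2(3) = -3
t_q=11/4 is in segment 2 (τ=3/4); S_2(τ)=135/1984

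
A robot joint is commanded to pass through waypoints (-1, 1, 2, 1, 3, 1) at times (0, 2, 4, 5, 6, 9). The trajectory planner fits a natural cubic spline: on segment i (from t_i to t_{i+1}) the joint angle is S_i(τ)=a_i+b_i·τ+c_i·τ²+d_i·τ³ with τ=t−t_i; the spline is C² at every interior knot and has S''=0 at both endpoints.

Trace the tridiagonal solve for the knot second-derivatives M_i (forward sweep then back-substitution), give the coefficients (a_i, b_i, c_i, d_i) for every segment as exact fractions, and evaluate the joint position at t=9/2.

  seg 0: a=-1 b=889/975 c=0 d=43/1950
  seg 1: a=1 b=1147/975 c=43/325 d=-367/1560
  seg 2: a=2 b=-2179/1950 c=-1663/1300 d=419/300
  seg 3: a=1 b=401/780 c=946/325 d=-5557/3900
  seg 4: a=3 b=4019/1950 c=-1773/1300 d=197/1300
S(9/2) = 13479/10400

Δ: Δ0=1, Δ1=1/2, Δ2=-1, Δ3=2, Δ4=-2/3
row 1: diag=8, rhs=-3; c'=1/4, d'=-3/8
row 2: denom=6−2·1/4=11/2; d'=(-9−2·-3/8)/(11/2)=-3/2
row 3: denom=4−1·2/11=42/11; d'=(18−1·-3/2)/(42/11)=143/28
row 4: denom=8−1·11/42=325/42; d'=(-16−1·143/28)/(325/42)=-1773/650
back: M4=-1773/650
back: M3=143/28−11/42·-1773/650=1892/325
back: M2=-3/2−2/11·1892/325=-1663/650
back: M1=-3/8−1/4·-1663/650=86/325
M: M0=0, M1=86/325, M2=-1663/650, M3=1892/325, M4=-1773/650, M5=0
seg 0: a=-1, c=M0/2=0, d=(M1−M0)/(6·2)=43/1950, b=Δ0−h0·(2M0+M1)/6=889/975
seg 1: a=1, c=M1/2=43/325, d=(M2−M1)/(6·2)=-367/1560, b=Δ1−h1·(2M1+M2)/6=1147/975
seg 2: a=2, c=M2/2=-1663/1300, d=(M3−M2)/(6·1)=419/300, b=Δ2−h2·(2M2+M3)/6=-2179/1950
seg 3: a=1, c=M3/2=946/325, d=(M4−M3)/(6·1)=-5557/3900, b=Δ3−h3·(2M3+M4)/6=401/780
seg 4: a=3, c=M4/2=-1773/1300, d=(M5−M4)/(6·3)=197/1300, b=Δ4−h4·(2M4+M5)/6=4019/1950
t_q=9/2 → seg 2, τ=1/2; S=2+-2179/1950·τ+-1663/1300·τ²+419/300·τ³=13479/10400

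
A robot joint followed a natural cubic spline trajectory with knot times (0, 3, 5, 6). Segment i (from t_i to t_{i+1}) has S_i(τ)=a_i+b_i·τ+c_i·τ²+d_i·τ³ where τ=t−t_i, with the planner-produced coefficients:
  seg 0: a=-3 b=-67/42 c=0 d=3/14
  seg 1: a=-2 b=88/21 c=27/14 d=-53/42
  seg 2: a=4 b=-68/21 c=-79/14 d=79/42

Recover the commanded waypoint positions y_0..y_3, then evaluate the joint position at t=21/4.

y_0=-3 y_1=-2 y_2=4 y_3=-3
S(21/4) = 367/128

y_0 = S_0(0) = a_0 = -3
y_1 = S_1(0) = a_1 = -2
y_2 = S_2(0) = a_2 = 4
y_3 = S_2(1) = -3
t_q=21/4 is in segment 2 (τ=1/4); S_2(τ)=367/128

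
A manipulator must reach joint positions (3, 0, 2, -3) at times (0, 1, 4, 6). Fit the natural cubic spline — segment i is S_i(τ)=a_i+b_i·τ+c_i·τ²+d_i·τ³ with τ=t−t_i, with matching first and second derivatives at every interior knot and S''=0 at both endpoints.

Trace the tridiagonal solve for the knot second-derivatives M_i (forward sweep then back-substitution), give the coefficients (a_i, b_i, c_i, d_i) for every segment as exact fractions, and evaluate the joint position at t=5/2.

  seg 0: a=3 b=-1555/426 c=0 d=277/426
  seg 1: a=0 b=-362/213 c=277/142 d=-55/142
  seg 2: a=2 b=-193/426 c=-109/71 d=109/426
S(5/2) = 605/1136

Δ: Δ0=-3, Δ1=2/3, Δ2=-5/2
row 1: diag=8, rhs=22; c'=3/8, d'=11/4
row 2: denom=10−3·3/8=71/8; d'=(-19−3·11/4)/(71/8)=-218/71
back: M2=-218/71
back: M1=11/4−3/8·-218/71=277/71
M: M0=0, M1=277/71, M2=-218/71, M3=0
seg 0: a=3, c=M0/2=0, d=(M1−M0)/(6·1)=277/426, b=Δ0−h0·(2M0+M1)/6=-1555/426
seg 1: a=0, c=M1/2=277/142, d=(M2−M1)/(6·3)=-55/142, b=Δ1−h1·(2M1+M2)/6=-362/213
seg 2: a=2, c=M2/2=-109/71, d=(M3−M2)/(6·2)=109/426, b=Δ2−h2·(2M2+M3)/6=-193/426
t_q=5/2 → seg 1, τ=3/2; S=0+-362/213·τ+277/142·τ²+-55/142·τ³=605/1136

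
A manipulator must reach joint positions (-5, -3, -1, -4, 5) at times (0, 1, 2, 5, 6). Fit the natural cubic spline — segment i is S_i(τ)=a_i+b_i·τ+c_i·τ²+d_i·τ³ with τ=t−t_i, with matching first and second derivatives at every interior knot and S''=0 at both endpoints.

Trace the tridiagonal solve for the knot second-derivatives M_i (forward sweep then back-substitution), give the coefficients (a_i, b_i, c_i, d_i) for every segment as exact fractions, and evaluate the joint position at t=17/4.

Δ: Δ0=2, Δ1=2, Δ2=-1, Δ3=9
row 1: diag=4, rhs=0; c'=1/4, d'=0
row 2: denom=8−1·1/4=31/4; d'=(-18−1·0)/(31/4)=-72/31
row 3: denom=8−3·12/31=212/31; d'=(60−3·-72/31)/(212/31)=519/53
back: M3=519/53
back: M2=-72/31−12/31·519/53=-324/53
back: M1=0−1/4·-324/53=81/53
M: M0=0, M1=81/53, M2=-324/53, M3=519/53, M4=0
seg 0: a=-5, c=M0/2=0, d=(M1−M0)/(6·1)=27/106, b=Δ0−h0·(2M0+M1)/6=185/106
seg 1: a=-3, c=M1/2=81/106, d=(M2−M1)/(6·1)=-135/106, b=Δ1−h1·(2M1+M2)/6=133/53
seg 2: a=-1, c=M2/2=-162/53, d=(M3−M2)/(6·3)=281/318, b=Δ2−h2·(2M2+M3)/6=23/106
seg 3: a=-4, c=M3/2=519/106, d=(M4−M3)/(6·1)=-173/106, b=Δ3−h3·(2M3+M4)/6=304/53
t_q=17/4 → seg 2, τ=9/4; S=-1+23/106·τ+-162/53·τ²+281/318·τ³=-40165/6784

  seg 0: a=-5 b=185/106 c=0 d=27/106
  seg 1: a=-3 b=133/53 c=81/106 d=-135/106
  seg 2: a=-1 b=23/106 c=-162/53 d=281/318
  seg 3: a=-4 b=304/53 c=519/106 d=-173/106
S(17/4) = -40165/6784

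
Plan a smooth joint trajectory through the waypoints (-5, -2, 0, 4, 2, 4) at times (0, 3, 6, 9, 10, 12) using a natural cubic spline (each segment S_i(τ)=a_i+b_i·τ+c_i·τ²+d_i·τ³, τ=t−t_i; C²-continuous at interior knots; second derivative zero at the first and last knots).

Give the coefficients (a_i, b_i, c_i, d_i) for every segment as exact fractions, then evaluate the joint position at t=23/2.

Δ: Δ0=1, Δ1=2/3, Δ2=4/3, Δ3=-2, Δ4=1
row 1: diag=12, rhs=-2; c'=1/4, d'=-1/6
row 2: denom=12−3·1/4=45/4; d'=(4−3·-1/6)/(45/4)=2/5
row 3: denom=8−3·4/15=36/5; d'=(-20−3·2/5)/(36/5)=-53/18
row 4: denom=6−1·5/36=211/36; d'=(18−1·-53/18)/(211/36)=754/211
back: M4=754/211
back: M3=-53/18−5/36·754/211=-726/211
back: M2=2/5−4/15·-726/211=278/211
back: M1=-1/6−1/4·278/211=-314/633
M: M0=0, M1=-314/633, M2=278/211, M3=-726/211, M4=754/211, M5=0
seg 0: a=-5, c=M0/2=0, d=(M1−M0)/(6·3)=-157/5697, b=Δ0−h0·(2M0+M1)/6=790/633
seg 1: a=-2, c=M1/2=-157/633, d=(M2−M1)/(6·3)=574/5697, b=Δ1−h1·(2M1+M2)/6=319/633
seg 2: a=0, c=M2/2=139/211, d=(M3−M2)/(6·3)=-502/1899, b=Δ2−h2·(2M2+M3)/6=1099/633
seg 3: a=4, c=M3/2=-363/211, d=(M4−M3)/(6·1)=740/633, b=Δ3−h3·(2M3+M4)/6=-917/633
seg 4: a=2, c=M4/2=377/211, d=(M5−M4)/(6·2)=-377/1266, b=Δ4−h4·(2M4+M5)/6=-875/633
t_q=23/2 → seg 4, τ=3/2; S=2+-875/633·τ+377/211·τ²+-377/1266·τ³=9931/3376

  seg 0: a=-5 b=790/633 c=0 d=-157/5697
  seg 1: a=-2 b=319/633 c=-157/633 d=574/5697
  seg 2: a=0 b=1099/633 c=139/211 d=-502/1899
  seg 3: a=4 b=-917/633 c=-363/211 d=740/633
  seg 4: a=2 b=-875/633 c=377/211 d=-377/1266
S(23/2) = 9931/3376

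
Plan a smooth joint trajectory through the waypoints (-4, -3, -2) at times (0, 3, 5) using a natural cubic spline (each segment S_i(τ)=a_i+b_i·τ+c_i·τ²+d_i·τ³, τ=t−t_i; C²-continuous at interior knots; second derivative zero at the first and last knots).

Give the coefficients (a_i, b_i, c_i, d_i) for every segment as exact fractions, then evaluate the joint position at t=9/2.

  seg 0: a=-4 b=17/60 c=0 d=1/180
  seg 1: a=-3 b=13/30 c=1/20 d=-1/120
S(9/2) = -145/64

Δ: Δ0=1/3, Δ1=1/2
row 1: diag=10, rhs=1; c'=1/5, d'=1/10
back: M1=1/10
M: M0=0, M1=1/10, M2=0
seg 0: a=-4, c=M0/2=0, d=(M1−M0)/(6·3)=1/180, b=Δ0−h0·(2M0+M1)/6=17/60
seg 1: a=-3, c=M1/2=1/20, d=(M2−M1)/(6·2)=-1/120, b=Δ1−h1·(2M1+M2)/6=13/30
t_q=9/2 → seg 1, τ=3/2; S=-3+13/30·τ+1/20·τ²+-1/120·τ³=-145/64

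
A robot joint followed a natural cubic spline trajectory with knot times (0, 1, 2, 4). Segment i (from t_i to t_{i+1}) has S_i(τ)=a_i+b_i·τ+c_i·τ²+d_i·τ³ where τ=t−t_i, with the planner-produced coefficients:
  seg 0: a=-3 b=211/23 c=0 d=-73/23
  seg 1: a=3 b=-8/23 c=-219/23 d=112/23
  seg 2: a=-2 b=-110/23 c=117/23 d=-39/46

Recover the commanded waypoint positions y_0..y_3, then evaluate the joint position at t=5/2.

y_0=-3 y_1=3 y_2=-2 y_3=2
S(5/2) = -1187/368

y_0 = S_0(0) = a_0 = -3
y_1 = S_1(0) = a_1 = 3
y_2 = S_2(0) = a_2 = -2
y_3 = S_2(2) = 2
t_q=5/2 is in segment 2 (τ=1/2); S_2(τ)=-1187/368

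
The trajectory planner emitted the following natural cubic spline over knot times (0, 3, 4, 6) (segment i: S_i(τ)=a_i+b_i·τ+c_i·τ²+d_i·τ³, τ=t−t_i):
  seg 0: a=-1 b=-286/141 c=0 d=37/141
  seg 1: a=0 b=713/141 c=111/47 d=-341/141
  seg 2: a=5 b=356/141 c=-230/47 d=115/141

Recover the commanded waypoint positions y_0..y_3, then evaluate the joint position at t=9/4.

y_0 = S_0(0) = a_0 = -1
y_1 = S_1(0) = a_1 = 0
y_2 = S_2(0) = a_2 = 5
y_3 = S_2(2) = -3
t_q=9/4 is in segment 0 (τ=9/4); S_0(τ)=-7745/3008

y_0=-1 y_1=0 y_2=5 y_3=-3
S(9/4) = -7745/3008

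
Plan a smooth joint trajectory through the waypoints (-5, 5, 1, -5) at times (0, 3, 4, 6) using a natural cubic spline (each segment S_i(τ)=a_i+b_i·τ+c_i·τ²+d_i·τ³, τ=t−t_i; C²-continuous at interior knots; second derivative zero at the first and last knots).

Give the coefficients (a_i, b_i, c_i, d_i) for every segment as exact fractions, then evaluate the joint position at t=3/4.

Δ: Δ0=10/3, Δ1=-4, Δ2=-3
row 1: diag=8, rhs=-44; c'=1/8, d'=-11/2
row 2: denom=6−1·1/8=47/8; d'=(6−1·-11/2)/(47/8)=92/47
back: M2=92/47
back: M1=-11/2−1/8·92/47=-270/47
M: M0=0, M1=-270/47, M2=92/47, M3=0
seg 0: a=-5, c=M0/2=0, d=(M1−M0)/(6·3)=-15/47, b=Δ0−h0·(2M0+M1)/6=875/141
seg 1: a=5, c=M1/2=-135/47, d=(M2−M1)/(6·1)=181/141, b=Δ1−h1·(2M1+M2)/6=-340/141
seg 2: a=1, c=M2/2=46/47, d=(M3−M2)/(6·2)=-23/141, b=Δ2−h2·(2M2+M3)/6=-607/141
t_q=3/4 → seg 0, τ=3/4; S=-5+875/141·τ+0·τ²+-15/47·τ³=-1445/3008

  seg 0: a=-5 b=875/141 c=0 d=-15/47
  seg 1: a=5 b=-340/141 c=-135/47 d=181/141
  seg 2: a=1 b=-607/141 c=46/47 d=-23/141
S(3/4) = -1445/3008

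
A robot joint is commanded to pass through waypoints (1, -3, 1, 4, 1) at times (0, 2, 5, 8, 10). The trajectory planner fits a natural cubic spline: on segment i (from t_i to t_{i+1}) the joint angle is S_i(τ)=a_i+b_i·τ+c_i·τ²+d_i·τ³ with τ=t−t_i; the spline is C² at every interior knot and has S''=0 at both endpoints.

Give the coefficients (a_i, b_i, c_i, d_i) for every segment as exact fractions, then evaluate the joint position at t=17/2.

  seg 0: a=1 b=-551/204 c=0 d=143/816
  seg 1: a=-3 b=-61/102 c=143/136 d=-499/3672
  seg 2: a=1 b=49/24 c=-35/204 d=-215/3672
  seg 3: a=4 b=-29/51 c=-95/136 d=95/816
S(17/2) = 7737/2176

Δ: Δ0=-2, Δ1=4/3, Δ2=1, Δ3=-3/2
row 1: diag=10, rhs=20; c'=3/10, d'=2
row 2: denom=12−3·3/10=111/10; d'=(-2−3·2)/(111/10)=-80/111
row 3: denom=10−3·10/37=340/37; d'=(-15−3·-80/111)/(340/37)=-95/68
back: M3=-95/68
back: M2=-80/111−10/37·-95/68=-35/102
back: M1=2−3/10·-35/102=143/68
M: M0=0, M1=143/68, M2=-35/102, M3=-95/68, M4=0
seg 0: a=1, c=M0/2=0, d=(M1−M0)/(6·2)=143/816, b=Δ0−h0·(2M0+M1)/6=-551/204
seg 1: a=-3, c=M1/2=143/136, d=(M2−M1)/(6·3)=-499/3672, b=Δ1−h1·(2M1+M2)/6=-61/102
seg 2: a=1, c=M2/2=-35/204, d=(M3−M2)/(6·3)=-215/3672, b=Δ2−h2·(2M2+M3)/6=49/24
seg 3: a=4, c=M3/2=-95/136, d=(M4−M3)/(6·2)=95/816, b=Δ3−h3·(2M3+M4)/6=-29/51
t_q=17/2 → seg 3, τ=1/2; S=4+-29/51·τ+-95/136·τ²+95/816·τ³=7737/2176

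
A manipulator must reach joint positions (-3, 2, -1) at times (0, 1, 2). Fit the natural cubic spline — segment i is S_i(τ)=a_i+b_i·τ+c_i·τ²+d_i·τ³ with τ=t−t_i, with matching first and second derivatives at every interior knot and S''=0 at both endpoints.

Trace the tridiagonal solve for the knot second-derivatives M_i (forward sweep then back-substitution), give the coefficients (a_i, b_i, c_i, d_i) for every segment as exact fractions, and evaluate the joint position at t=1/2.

  seg 0: a=-3 b=7 c=0 d=-2
  seg 1: a=2 b=1 c=-6 d=2
S(1/2) = 1/4

Δ: Δ0=5, Δ1=-3
row 1: diag=4, rhs=-48; c'=1/4, d'=-12
back: M1=-12
M: M0=0, M1=-12, M2=0
seg 0: a=-3, c=M0/2=0, d=(M1−M0)/(6·1)=-2, b=Δ0−h0·(2M0+M1)/6=7
seg 1: a=2, c=M1/2=-6, d=(M2−M1)/(6·1)=2, b=Δ1−h1·(2M1+M2)/6=1
t_q=1/2 → seg 0, τ=1/2; S=-3+7·τ+0·τ²+-2·τ³=1/4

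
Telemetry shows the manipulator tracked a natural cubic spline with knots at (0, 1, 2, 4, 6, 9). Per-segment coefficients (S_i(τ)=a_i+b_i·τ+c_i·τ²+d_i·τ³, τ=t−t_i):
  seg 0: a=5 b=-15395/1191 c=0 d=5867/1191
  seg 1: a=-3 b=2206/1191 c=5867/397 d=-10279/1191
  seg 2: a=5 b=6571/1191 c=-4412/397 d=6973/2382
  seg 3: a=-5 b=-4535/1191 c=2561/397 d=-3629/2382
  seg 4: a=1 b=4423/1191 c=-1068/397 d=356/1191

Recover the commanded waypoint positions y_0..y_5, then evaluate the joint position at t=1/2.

y_0=5 y_1=-3 y_2=5 y_3=-5 y_4=1 y_5=-4
S(1/2) = -2691/3176

y_0 = S_0(0) = a_0 = 5
y_1 = S_1(0) = a_1 = -3
y_2 = S_2(0) = a_2 = 5
y_3 = S_3(0) = a_3 = -5
y_4 = S_4(0) = a_4 = 1
y_5 = S_4(3) = -4
t_q=1/2 is in segment 0 (τ=1/2); S_0(τ)=-2691/3176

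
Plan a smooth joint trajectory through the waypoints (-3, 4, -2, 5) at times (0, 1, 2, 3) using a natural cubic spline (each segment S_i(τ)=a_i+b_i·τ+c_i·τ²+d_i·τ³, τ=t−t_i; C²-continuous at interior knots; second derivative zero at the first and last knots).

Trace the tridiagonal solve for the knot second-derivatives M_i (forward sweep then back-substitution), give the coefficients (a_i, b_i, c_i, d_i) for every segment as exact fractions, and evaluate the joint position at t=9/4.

  seg 0: a=-3 b=34/3 c=0 d=-13/3
  seg 1: a=4 b=-5/3 c=-13 d=26/3
  seg 2: a=-2 b=-5/3 c=13 d=-13/3
S(9/4) = -107/64

Δ: Δ0=7, Δ1=-6, Δ2=7
row 1: diag=4, rhs=-78; c'=1/4, d'=-39/2
row 2: denom=4−1·1/4=15/4; d'=(78−1·-39/2)/(15/4)=26
back: M2=26
back: M1=-39/2−1/4·26=-26
M: M0=0, M1=-26, M2=26, M3=0
seg 0: a=-3, c=M0/2=0, d=(M1−M0)/(6·1)=-13/3, b=Δ0−h0·(2M0+M1)/6=34/3
seg 1: a=4, c=M1/2=-13, d=(M2−M1)/(6·1)=26/3, b=Δ1−h1·(2M1+M2)/6=-5/3
seg 2: a=-2, c=M2/2=13, d=(M3−M2)/(6·1)=-13/3, b=Δ2−h2·(2M2+M3)/6=-5/3
t_q=9/4 → seg 2, τ=1/4; S=-2+-5/3·τ+13·τ²+-13/3·τ³=-107/64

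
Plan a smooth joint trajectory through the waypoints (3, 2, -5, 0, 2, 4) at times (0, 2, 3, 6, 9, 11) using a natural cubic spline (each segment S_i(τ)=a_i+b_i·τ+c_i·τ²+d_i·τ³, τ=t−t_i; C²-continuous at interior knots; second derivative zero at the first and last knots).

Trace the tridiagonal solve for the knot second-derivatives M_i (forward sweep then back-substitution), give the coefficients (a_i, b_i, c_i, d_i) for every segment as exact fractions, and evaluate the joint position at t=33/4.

  seg 0: a=3 b=20051/9354 c=0 d=-3091/4677
  seg 1: a=2 b=-54133/9354 c=-6182/1559 d=25747/9354
  seg 2: a=-5 b=-25538/4677 c=13383/3118 d=-17927/28062
  seg 3: a=0 b=28475/9354 c=-2272/1559 d=691/3118
  seg 4: a=2 b=1327/4677 c=1675/3118 d=-1675/18708
S(33/4) = 398283/199552

Δ: Δ0=-1/2, Δ1=-7, Δ2=5/3, Δ3=2/3, Δ4=1
row 1: diag=6, rhs=-39; c'=1/6, d'=-13/2
row 2: denom=8−1·1/6=47/6; d'=(52−1·-13/2)/(47/6)=351/47
row 3: denom=12−3·18/47=510/47; d'=(-6−3·351/47)/(510/47)=-89/34
row 4: denom=10−3·47/170=1559/170; d'=(2−3·-89/34)/(1559/170)=1675/1559
back: M4=1675/1559
back: M3=-89/34−47/170·1675/1559=-4544/1559
back: M2=351/47−18/47·-4544/1559=13383/1559
back: M1=-13/2−1/6·13383/1559=-12364/1559
M: M0=0, M1=-12364/1559, M2=13383/1559, M3=-4544/1559, M4=1675/1559, M5=0
seg 0: a=3, c=M0/2=0, d=(M1−M0)/(6·2)=-3091/4677, b=Δ0−h0·(2M0+M1)/6=20051/9354
seg 1: a=2, c=M1/2=-6182/1559, d=(M2−M1)/(6·1)=25747/9354, b=Δ1−h1·(2M1+M2)/6=-54133/9354
seg 2: a=-5, c=M2/2=13383/3118, d=(M3−M2)/(6·3)=-17927/28062, b=Δ2−h2·(2M2+M3)/6=-25538/4677
seg 3: a=0, c=M3/2=-2272/1559, d=(M4−M3)/(6·3)=691/3118, b=Δ3−h3·(2M3+M4)/6=28475/9354
seg 4: a=2, c=M4/2=1675/3118, d=(M5−M4)/(6·2)=-1675/18708, b=Δ4−h4·(2M4+M5)/6=1327/4677
t_q=33/4 → seg 3, τ=9/4; S=0+28475/9354·τ+-2272/1559·τ²+691/3118·τ³=398283/199552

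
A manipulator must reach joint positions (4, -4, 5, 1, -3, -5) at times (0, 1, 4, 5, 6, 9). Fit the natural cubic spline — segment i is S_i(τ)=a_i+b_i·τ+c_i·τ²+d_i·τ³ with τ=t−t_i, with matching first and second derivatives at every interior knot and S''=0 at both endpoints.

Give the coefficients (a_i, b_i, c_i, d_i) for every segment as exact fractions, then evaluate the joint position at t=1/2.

Δ: Δ0=-8, Δ1=3, Δ2=-4, Δ3=-4, Δ4=-2/3
row 1: diag=8, rhs=66; c'=3/8, d'=33/4
row 2: denom=8−3·3/8=55/8; d'=(-42−3·33/4)/(55/8)=-534/55
row 3: denom=4−1·8/55=212/55; d'=(0−1·-534/55)/(212/55)=267/106
row 4: denom=8−1·55/212=1641/212; d'=(20−1·267/106)/(1641/212)=3706/1641
back: M4=3706/1641
back: M3=267/106−55/212·3706/1641=3172/1641
back: M2=-534/55−8/55·3172/1641=-16394/1641
back: M1=33/4−3/8·-16394/1641=6562/547
M: M0=0, M1=6562/547, M2=-16394/1641, M3=3172/1641, M4=3706/1641, M5=0
seg 0: a=4, c=M0/2=0, d=(M1−M0)/(6·1)=3281/1641, b=Δ0−h0·(2M0+M1)/6=-16409/1641
seg 1: a=-4, c=M1/2=3281/547, d=(M2−M1)/(6·3)=-18040/14769, b=Δ1−h1·(2M1+M2)/6=-6566/1641
seg 2: a=5, c=M2/2=-8197/1641, d=(M3−M2)/(6·1)=1087/547, b=Δ2−h2·(2M2+M3)/6=-1628/1641
seg 3: a=1, c=M3/2=1586/1641, d=(M4−M3)/(6·1)=89/1641, b=Δ3−h3·(2M3+M4)/6=-8239/1641
seg 4: a=-3, c=M4/2=1853/1641, d=(M5−M4)/(6·3)=-1853/14769, b=Δ4−h4·(2M4+M5)/6=-1600/547
t_q=1/2 → seg 0, τ=1/2; S=4+-16409/1641·τ+0·τ²+3281/1641·τ³=-3281/4376

  seg 0: a=4 b=-16409/1641 c=0 d=3281/1641
  seg 1: a=-4 b=-6566/1641 c=3281/547 d=-18040/14769
  seg 2: a=5 b=-1628/1641 c=-8197/1641 d=1087/547
  seg 3: a=1 b=-8239/1641 c=1586/1641 d=89/1641
  seg 4: a=-3 b=-1600/547 c=1853/1641 d=-1853/14769
S(1/2) = -3281/4376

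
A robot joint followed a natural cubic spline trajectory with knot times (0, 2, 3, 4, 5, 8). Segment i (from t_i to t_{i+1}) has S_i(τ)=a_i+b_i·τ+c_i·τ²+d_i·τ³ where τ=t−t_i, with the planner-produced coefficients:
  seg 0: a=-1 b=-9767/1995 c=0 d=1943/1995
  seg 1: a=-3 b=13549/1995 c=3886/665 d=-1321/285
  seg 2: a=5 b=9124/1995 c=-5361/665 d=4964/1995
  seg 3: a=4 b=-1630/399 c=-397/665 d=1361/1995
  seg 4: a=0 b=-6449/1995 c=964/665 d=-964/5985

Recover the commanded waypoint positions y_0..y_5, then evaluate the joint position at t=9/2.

y_0 = S_0(0) = a_0 = -1
y_1 = S_1(0) = a_1 = -3
y_2 = S_2(0) = a_2 = 5
y_3 = S_3(0) = a_3 = 4
y_4 = S_4(0) = a_4 = 0
y_5 = S_4(3) = -1
t_q=9/2 is in segment 3 (τ=1/2); S_3(τ)=1439/760

y_0=-1 y_1=-3 y_2=5 y_3=4 y_4=0 y_5=-1
S(9/2) = 1439/760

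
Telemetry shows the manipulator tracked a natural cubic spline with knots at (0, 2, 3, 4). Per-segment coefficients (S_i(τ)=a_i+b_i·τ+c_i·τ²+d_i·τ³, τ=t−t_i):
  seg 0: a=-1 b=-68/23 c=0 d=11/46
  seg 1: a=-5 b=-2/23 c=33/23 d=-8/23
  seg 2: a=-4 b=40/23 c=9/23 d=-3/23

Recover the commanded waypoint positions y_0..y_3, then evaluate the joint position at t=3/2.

y_0=-1 y_1=-5 y_2=-4 y_3=-2
S(3/2) = -1703/368

y_0 = S_0(0) = a_0 = -1
y_1 = S_1(0) = a_1 = -5
y_2 = S_2(0) = a_2 = -4
y_3 = S_2(1) = -2
t_q=3/2 is in segment 0 (τ=3/2); S_0(τ)=-1703/368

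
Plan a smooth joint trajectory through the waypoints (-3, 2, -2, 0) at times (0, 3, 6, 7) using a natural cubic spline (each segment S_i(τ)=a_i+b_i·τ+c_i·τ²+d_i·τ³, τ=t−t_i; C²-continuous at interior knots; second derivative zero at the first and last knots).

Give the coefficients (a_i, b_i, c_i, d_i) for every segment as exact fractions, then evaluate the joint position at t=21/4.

  seg 0: a=-3 b=247/87 c=0 d=-34/261
  seg 1: a=2 b=-59/87 c=-34/29 d=83/261
  seg 2: a=-2 b=76/87 c=49/29 d=-49/87
S(21/4) = -3413/1856

Δ: Δ0=5/3, Δ1=-4/3, Δ2=2
row 1: diag=12, rhs=-18; c'=1/4, d'=-3/2
row 2: denom=8−3·1/4=29/4; d'=(20−3·-3/2)/(29/4)=98/29
back: M2=98/29
back: M1=-3/2−1/4·98/29=-68/29
M: M0=0, M1=-68/29, M2=98/29, M3=0
seg 0: a=-3, c=M0/2=0, d=(M1−M0)/(6·3)=-34/261, b=Δ0−h0·(2M0+M1)/6=247/87
seg 1: a=2, c=M1/2=-34/29, d=(M2−M1)/(6·3)=83/261, b=Δ1−h1·(2M1+M2)/6=-59/87
seg 2: a=-2, c=M2/2=49/29, d=(M3−M2)/(6·1)=-49/87, b=Δ2−h2·(2M2+M3)/6=76/87
t_q=21/4 → seg 1, τ=9/4; S=2+-59/87·τ+-34/29·τ²+83/261·τ³=-3413/1856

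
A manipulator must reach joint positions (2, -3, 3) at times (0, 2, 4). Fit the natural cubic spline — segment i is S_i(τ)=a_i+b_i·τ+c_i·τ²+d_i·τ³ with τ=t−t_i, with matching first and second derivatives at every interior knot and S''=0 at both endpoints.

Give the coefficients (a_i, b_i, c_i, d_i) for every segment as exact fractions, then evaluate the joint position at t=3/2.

Δ: Δ0=-5/2, Δ1=3
row 1: diag=8, rhs=33; c'=1/4, d'=33/8
back: M1=33/8
M: M0=0, M1=33/8, M2=0
seg 0: a=2, c=M0/2=0, d=(M1−M0)/(6·2)=11/32, b=Δ0−h0·(2M0+M1)/6=-31/8
seg 1: a=-3, c=M1/2=33/16, d=(M2−M1)/(6·2)=-11/32, b=Δ1−h1·(2M1+M2)/6=1/4
t_q=3/2 → seg 0, τ=3/2; S=2+-31/8·τ+0·τ²+11/32·τ³=-679/256

  seg 0: a=2 b=-31/8 c=0 d=11/32
  seg 1: a=-3 b=1/4 c=33/16 d=-11/32
S(3/2) = -679/256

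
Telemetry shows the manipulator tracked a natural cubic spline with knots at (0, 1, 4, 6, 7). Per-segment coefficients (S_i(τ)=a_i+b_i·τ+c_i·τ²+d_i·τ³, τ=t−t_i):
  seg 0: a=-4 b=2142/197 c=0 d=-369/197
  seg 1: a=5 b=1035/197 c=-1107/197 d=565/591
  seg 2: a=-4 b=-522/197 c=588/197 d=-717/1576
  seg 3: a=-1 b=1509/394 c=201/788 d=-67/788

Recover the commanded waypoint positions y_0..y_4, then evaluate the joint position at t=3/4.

y_0 = S_0(0) = a_0 = -4
y_1 = S_1(0) = a_1 = 5
y_2 = S_2(0) = a_2 = -4
y_3 = S_3(0) = a_3 = -1
y_4 = S_3(1) = 3
t_q=3/4 is in segment 0 (τ=3/4); S_0(τ)=42421/12608

y_0=-4 y_1=5 y_2=-4 y_3=-1 y_4=3
S(3/4) = 42421/12608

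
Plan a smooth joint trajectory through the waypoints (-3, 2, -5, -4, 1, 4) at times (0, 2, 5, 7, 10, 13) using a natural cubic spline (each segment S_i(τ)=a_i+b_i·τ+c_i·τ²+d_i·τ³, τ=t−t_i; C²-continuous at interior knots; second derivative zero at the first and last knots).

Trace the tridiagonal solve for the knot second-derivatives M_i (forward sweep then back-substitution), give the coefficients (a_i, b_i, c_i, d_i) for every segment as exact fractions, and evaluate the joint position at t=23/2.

  seg 0: a=-3 b=8003/2138 c=0 d=-1329/4276
  seg 1: a=2 b=29/2138 c=-3987/2138 d=10415/28863
  seg 2: a=-5 b=-3063/2138 c=8869/6414 d=-2671/12828
  seg 3: a=-4 b=10261/6414 c=428/3207 d=-713/19242
  seg 4: a=1 b=4490/3207 c=-1283/6414 d=1283/57726
S(23/2) = 46609/17104

Δ: Δ0=5/2, Δ1=-7/3, Δ2=1/2, Δ3=5/3, Δ4=1
row 1: diag=10, rhs=-29; c'=3/10, d'=-29/10
row 2: denom=10−3·3/10=91/10; d'=(17−3·-29/10)/(91/10)=257/91
row 3: denom=10−2·20/91=870/91; d'=(7−2·257/91)/(870/91)=41/290
row 4: denom=12−3·91/290=3207/290; d'=(-4−3·41/290)/(3207/290)=-1283/3207
back: M4=-1283/3207
back: M3=41/290−91/290·-1283/3207=856/3207
back: M2=257/91−20/91·856/3207=8869/3207
back: M1=-29/10−3/10·8869/3207=-3987/1069
M: M0=0, M1=-3987/1069, M2=8869/3207, M3=856/3207, M4=-1283/3207, M5=0
seg 0: a=-3, c=M0/2=0, d=(M1−M0)/(6·2)=-1329/4276, b=Δ0−h0·(2M0+M1)/6=8003/2138
seg 1: a=2, c=M1/2=-3987/2138, d=(M2−M1)/(6·3)=10415/28863, b=Δ1−h1·(2M1+M2)/6=29/2138
seg 2: a=-5, c=M2/2=8869/6414, d=(M3−M2)/(6·2)=-2671/12828, b=Δ2−h2·(2M2+M3)/6=-3063/2138
seg 3: a=-4, c=M3/2=428/3207, d=(M4−M3)/(6·3)=-713/19242, b=Δ3−h3·(2M3+M4)/6=10261/6414
seg 4: a=1, c=M4/2=-1283/6414, d=(M5−M4)/(6·3)=1283/57726, b=Δ4−h4·(2M4+M5)/6=4490/3207
t_q=23/2 → seg 4, τ=3/2; S=1+4490/3207·τ+-1283/6414·τ²+1283/57726·τ³=46609/17104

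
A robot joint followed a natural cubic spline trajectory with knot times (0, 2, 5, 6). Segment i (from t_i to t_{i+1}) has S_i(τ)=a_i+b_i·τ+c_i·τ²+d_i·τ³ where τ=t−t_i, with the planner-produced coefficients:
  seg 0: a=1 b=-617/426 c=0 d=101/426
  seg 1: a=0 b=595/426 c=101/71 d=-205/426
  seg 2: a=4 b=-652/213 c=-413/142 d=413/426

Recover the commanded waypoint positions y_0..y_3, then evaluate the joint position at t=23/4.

y_0=1 y_1=0 y_2=4 y_3=-1
S(23/4) = 4337/9088

y_0 = S_0(0) = a_0 = 1
y_1 = S_1(0) = a_1 = 0
y_2 = S_2(0) = a_2 = 4
y_3 = S_2(1) = -1
t_q=23/4 is in segment 2 (τ=3/4); S_2(τ)=4337/9088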